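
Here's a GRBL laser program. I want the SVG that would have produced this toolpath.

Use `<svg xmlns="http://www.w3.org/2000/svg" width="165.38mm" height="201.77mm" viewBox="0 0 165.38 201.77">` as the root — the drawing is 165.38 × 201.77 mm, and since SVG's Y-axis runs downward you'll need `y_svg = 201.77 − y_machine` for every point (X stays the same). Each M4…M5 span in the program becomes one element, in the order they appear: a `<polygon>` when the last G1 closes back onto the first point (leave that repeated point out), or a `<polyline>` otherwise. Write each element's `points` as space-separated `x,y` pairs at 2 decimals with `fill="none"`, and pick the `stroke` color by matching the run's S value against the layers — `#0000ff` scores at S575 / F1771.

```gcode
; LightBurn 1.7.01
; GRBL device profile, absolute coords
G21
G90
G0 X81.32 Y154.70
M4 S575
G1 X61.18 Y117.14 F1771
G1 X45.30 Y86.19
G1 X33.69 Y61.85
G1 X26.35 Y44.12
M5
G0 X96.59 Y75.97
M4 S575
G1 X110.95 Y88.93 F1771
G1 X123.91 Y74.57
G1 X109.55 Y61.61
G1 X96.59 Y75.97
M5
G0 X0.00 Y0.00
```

y_svg = 201.77 − y_m. Every run uses S575, so all elements get stroke `#0000ff` (score).

[1] open run; points: 81.32,47.07 61.18,84.63 45.30,115.58 33.69,139.92 26.35,157.65

[2] closed run; points: 96.59,125.80 110.95,112.84 123.91,127.20 109.55,140.16

<svg xmlns="http://www.w3.org/2000/svg" width="165.38mm" height="201.77mm" viewBox="0 0 165.38 201.77">
  <polyline points="81.32,47.07 61.18,84.63 45.30,115.58 33.69,139.92 26.35,157.65" fill="none" stroke="#0000ff"/>
  <polygon points="96.59,125.80 110.95,112.84 123.91,127.20 109.55,140.16" fill="none" stroke="#0000ff"/>
</svg>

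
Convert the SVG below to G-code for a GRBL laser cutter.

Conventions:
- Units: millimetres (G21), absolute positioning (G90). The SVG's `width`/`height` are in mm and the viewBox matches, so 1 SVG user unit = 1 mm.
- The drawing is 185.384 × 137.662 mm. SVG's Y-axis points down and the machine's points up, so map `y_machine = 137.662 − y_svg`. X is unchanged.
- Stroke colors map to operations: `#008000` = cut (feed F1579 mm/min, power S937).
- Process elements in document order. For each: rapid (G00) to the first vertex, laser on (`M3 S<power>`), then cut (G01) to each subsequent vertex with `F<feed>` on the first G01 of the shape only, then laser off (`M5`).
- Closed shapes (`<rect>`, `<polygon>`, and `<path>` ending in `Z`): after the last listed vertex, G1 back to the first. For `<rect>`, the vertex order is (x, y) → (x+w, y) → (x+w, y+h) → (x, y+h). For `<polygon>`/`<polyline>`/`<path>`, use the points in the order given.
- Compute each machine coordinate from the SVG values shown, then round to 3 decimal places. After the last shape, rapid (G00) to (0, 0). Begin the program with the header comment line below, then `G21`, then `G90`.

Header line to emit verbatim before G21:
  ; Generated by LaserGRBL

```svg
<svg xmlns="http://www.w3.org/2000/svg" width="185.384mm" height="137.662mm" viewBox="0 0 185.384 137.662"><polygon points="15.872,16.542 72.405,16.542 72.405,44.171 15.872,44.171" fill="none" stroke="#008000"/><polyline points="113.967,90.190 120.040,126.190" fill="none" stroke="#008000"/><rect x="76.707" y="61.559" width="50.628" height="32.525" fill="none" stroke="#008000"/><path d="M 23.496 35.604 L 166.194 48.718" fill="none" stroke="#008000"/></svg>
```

; Generated by LaserGRBL
G21
G90
G00 X15.872 Y121.120
M3 S937
G01 X72.405 Y121.120 F1579
G01 X72.405 Y93.491
G01 X15.872 Y93.491
G01 X15.872 Y121.120
M5
G00 X113.967 Y47.472
M3 S937
G01 X120.040 Y11.472 F1579
M5
G00 X76.707 Y76.103
M3 S937
G01 X127.335 Y76.103 F1579
G01 X127.335 Y43.578
G01 X76.707 Y43.578
G01 X76.707 Y76.103
M5
G00 X23.496 Y102.058
M3 S937
G01 X166.194 Y88.944 F1579
M5
G00 X0.000 Y0.000

1 u = 1 mm; y_m = 137.662 − y.

[1] `<polygon>` rectangle, #008000→cut S937 F1579: (15.872,121.120) → (72.405,121.120) → (72.405,93.491) → (15.872,93.491) → (15.872,121.120) (closed)

[2] `<polyline>` line segment, #008000→cut S937 F1579: (113.967,47.472) → (120.040,11.472)

[3] `<rect>` rectangle, #008000→cut S937 F1579: (76.707,76.103) → (127.335,76.103) → (127.335,43.578) → (76.707,43.578) → (76.707,76.103) (closed)

[4] `<path>` line segment, #008000→cut S937 F1579: (23.496,102.058) → (166.194,88.944)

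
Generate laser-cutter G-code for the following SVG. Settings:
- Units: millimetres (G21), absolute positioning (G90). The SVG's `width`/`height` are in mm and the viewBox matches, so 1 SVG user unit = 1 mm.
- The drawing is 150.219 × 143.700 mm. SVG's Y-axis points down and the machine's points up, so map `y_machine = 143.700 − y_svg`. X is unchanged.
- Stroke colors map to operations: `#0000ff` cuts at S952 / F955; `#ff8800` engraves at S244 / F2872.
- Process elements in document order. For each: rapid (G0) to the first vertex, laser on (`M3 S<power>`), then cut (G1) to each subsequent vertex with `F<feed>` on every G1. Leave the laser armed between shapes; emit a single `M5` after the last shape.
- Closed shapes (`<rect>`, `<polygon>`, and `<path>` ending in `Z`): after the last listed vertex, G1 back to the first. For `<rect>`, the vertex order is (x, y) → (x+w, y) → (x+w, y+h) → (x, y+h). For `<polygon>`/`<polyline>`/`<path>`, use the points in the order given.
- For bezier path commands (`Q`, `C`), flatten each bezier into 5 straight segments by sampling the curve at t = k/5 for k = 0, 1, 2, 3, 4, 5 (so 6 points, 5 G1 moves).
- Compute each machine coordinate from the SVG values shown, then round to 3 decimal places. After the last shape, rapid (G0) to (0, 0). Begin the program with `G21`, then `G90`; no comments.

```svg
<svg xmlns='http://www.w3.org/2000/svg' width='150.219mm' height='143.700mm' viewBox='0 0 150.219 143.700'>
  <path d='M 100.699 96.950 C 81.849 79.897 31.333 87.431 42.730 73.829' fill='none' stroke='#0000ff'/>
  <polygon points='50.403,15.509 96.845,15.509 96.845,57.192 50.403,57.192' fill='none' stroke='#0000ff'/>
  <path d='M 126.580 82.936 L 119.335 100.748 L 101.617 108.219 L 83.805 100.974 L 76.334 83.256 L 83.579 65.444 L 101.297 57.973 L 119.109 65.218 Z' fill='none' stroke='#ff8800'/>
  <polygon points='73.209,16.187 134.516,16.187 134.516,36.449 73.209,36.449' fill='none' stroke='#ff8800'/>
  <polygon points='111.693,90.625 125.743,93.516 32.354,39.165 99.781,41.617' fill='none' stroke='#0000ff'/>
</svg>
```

G21
G90
G0 X100.699 Y46.750
M3 S952
G1 X86.338 Y54.397 F955
G1 X68.868 Y58.338 F955
G1 X52.783 Y60.768 F955
G1 X42.573 Y63.880 F955
G1 X42.730 Y69.871 F955
G0 X50.403 Y128.191
M3 S952
G1 X96.845 Y128.191 F955
G1 X96.845 Y86.508 F955
G1 X50.403 Y86.508 F955
G1 X50.403 Y128.191 F955
G0 X126.580 Y60.764
M3 S244
G1 X119.335 Y42.952 F2872
G1 X101.617 Y35.481 F2872
G1 X83.805 Y42.726 F2872
G1 X76.334 Y60.444 F2872
G1 X83.579 Y78.256 F2872
G1 X101.297 Y85.727 F2872
G1 X119.109 Y78.482 F2872
G1 X126.580 Y60.764 F2872
G0 X73.209 Y127.513
M3 S244
G1 X134.516 Y127.513 F2872
G1 X134.516 Y107.251 F2872
G1 X73.209 Y107.251 F2872
G1 X73.209 Y127.513 F2872
G0 X111.693 Y53.075
M3 S952
G1 X125.743 Y50.184 F955
G1 X32.354 Y104.535 F955
G1 X99.781 Y102.083 F955
G1 X111.693 Y53.075 F955
M5
G0 X0.000 Y0.000

1 u = 1 mm; y_m = 143.700 − y.

[1] `<path>` cubic bezier, #0000ff→cut S952 F955: (100.699,46.750) → (86.338,54.397) → (68.868,58.338) → (52.783,60.768) → (42.573,63.880) → (42.730,69.871)

[2] `<polygon>` rectangle, #0000ff→cut S952 F955: (50.403,128.191) → (96.845,128.191) → (96.845,86.508) → (50.403,86.508) → (50.403,128.191) (closed)

[3] `<path>` regular polygon, #ff8800→engrave S244 F2872: (126.580,60.764) → (119.335,42.952) → (101.617,35.481) → (83.805,42.726) → (76.334,60.444) → (83.579,78.256) → (101.297,85.727) → (119.109,78.482) → (126.580,60.764) (closed)

[4] `<polygon>` rectangle, #ff8800→engrave S244 F2872: (73.209,127.513) → (134.516,127.513) → (134.516,107.251) → (73.209,107.251) → (73.209,127.513) (closed)

[5] `<polygon>` closed polygon, #0000ff→cut S952 F955: (111.693,53.075) → (125.743,50.184) → (32.354,104.535) → (99.781,102.083) → (111.693,53.075) (closed)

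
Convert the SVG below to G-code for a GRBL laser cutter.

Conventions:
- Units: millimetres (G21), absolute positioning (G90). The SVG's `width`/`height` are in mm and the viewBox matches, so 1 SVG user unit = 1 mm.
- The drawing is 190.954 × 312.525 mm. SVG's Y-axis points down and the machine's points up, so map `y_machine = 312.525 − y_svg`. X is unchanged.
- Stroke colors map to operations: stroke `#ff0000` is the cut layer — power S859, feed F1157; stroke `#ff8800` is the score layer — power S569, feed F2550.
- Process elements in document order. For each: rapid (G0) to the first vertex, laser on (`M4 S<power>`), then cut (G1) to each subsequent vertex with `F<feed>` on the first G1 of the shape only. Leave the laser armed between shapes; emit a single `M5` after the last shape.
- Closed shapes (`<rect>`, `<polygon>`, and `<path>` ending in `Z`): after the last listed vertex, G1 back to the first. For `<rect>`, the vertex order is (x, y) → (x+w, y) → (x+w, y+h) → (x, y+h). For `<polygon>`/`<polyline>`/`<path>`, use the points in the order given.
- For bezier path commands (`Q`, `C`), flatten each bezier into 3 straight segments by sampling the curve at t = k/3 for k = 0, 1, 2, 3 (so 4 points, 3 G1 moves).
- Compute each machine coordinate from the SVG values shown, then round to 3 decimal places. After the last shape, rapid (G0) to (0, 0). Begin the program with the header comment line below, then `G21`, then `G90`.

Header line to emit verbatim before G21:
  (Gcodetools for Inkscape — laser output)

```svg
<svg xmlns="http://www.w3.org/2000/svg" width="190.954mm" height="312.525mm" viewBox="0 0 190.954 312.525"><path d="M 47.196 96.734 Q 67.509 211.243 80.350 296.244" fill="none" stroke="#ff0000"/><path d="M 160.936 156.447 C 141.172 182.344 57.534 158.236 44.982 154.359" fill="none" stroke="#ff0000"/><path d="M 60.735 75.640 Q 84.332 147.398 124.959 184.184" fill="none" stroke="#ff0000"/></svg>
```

viewBox `0 0 190.954 312.525` with mm width/height → 1 unit = 1 mm. Flip: y_m = 312.525 − y_svg.

**Shape 1** — `<path>` quadratic bezier, stroke `#ff0000` → cut (S859, F1157). Control points (SVG): P0=(47.196,96.734), P1=(67.509,211.243), P2=(80.350,296.244); sampled at t=k/3. Machine vertices: (47.196,215.791) → (59.908,142.730) → (70.959,76.227) → (80.350,16.281). Open path.

**Shape 2** — `<path>` cubic bezier, stroke `#ff0000` → cut (S859, F1157). Control points (SVG): P0=(160.936,156.447), P1=(141.172,182.344), P2=(57.534,158.236), P3=(44.982,154.359); sampled at t=k/3. Machine vertices: (160.936,156.078) → (124.879,144.248) → (76.231,150.147) → (44.982,158.166). Open path.

**Shape 3** — `<path>` quadratic bezier, stroke `#ff0000` → cut (S859, F1157). Control points (SVG): P0=(60.735,75.640), P1=(84.332,147.398), P2=(124.959,184.184); sampled at t=k/3. Machine vertices: (60.735,236.885) → (78.359,192.932) → (99.767,156.751) → (124.959,128.341). Open path.

(Gcodetools for Inkscape — laser output)
G21
G90
G0 X47.196 Y215.791
M4 S859
G1 X59.908 Y142.730 F1157
G1 X70.959 Y76.227
G1 X80.350 Y16.281
G0 X160.936 Y156.078
M4 S859
G1 X124.879 Y144.248 F1157
G1 X76.231 Y150.147
G1 X44.982 Y158.166
G0 X60.735 Y236.885
M4 S859
G1 X78.359 Y192.932 F1157
G1 X99.767 Y156.751
G1 X124.959 Y128.341
M5
G0 X0.000 Y0.000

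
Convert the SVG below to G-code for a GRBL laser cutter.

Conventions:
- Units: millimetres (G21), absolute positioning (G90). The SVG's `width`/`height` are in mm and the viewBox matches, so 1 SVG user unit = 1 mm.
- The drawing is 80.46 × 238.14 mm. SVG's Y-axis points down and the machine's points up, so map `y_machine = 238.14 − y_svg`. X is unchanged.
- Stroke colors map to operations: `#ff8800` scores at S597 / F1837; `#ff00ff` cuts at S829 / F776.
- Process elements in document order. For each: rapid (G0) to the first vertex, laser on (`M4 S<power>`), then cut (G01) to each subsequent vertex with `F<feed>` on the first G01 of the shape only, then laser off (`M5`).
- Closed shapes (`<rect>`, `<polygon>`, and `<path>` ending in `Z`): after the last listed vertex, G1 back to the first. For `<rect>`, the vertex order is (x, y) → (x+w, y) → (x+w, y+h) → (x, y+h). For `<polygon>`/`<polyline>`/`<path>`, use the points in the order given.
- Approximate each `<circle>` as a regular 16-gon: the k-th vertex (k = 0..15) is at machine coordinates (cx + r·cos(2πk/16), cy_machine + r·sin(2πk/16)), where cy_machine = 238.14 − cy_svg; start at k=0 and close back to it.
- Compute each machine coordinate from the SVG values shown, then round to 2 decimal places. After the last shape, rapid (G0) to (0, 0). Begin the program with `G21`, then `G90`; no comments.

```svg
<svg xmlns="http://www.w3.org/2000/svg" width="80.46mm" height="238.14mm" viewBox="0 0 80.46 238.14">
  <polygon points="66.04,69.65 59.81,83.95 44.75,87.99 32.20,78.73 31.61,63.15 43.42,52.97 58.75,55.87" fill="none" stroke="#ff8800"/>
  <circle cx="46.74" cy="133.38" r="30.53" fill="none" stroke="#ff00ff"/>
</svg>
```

G21
G90
G0 X66.04 Y168.49
M4 S597
G01 X59.81 Y154.19 F1837
G01 X44.75 Y150.15
G01 X32.20 Y159.41
G01 X31.61 Y174.99
G01 X43.42 Y185.17
G01 X58.75 Y182.27
G01 X66.04 Y168.49
M5
G0 X77.27 Y104.76
M4 S829
G01 X74.95 Y116.44 F776
G01 X68.33 Y126.35
G01 X58.42 Y132.97
G01 X46.74 Y135.29
G01 X35.06 Y132.97
G01 X25.15 Y126.35
G01 X18.53 Y116.44
G01 X16.21 Y104.76
G01 X18.53 Y93.08
G01 X25.15 Y83.17
G01 X35.06 Y76.55
G01 X46.74 Y74.23
G01 X58.42 Y76.55
G01 X68.33 Y83.17
G01 X74.95 Y93.08
G01 X77.27 Y104.76
M5
G0 X0.00 Y0.00

viewBox `0 0 80.46 238.14` with mm width/height → 1 unit = 1 mm. Flip: y_m = 238.14 − y_svg.

**Shape 1** — `<polygon>` regular polygon, stroke `#ff8800` → score (S597, F1837). Machine vertices: (66.04,168.49) → (59.81,154.19) → (44.75,150.15) → (32.20,159.41) → (31.61,174.99) → (43.42,185.17) → (58.75,182.27) → (66.04,168.49). Closed: final G1 returns to the first vertex.

**Shape 2** — `<circle>` circle, stroke `#ff00ff` → cut (S829, F776). Machine vertices: (77.27,104.76) → (74.95,116.44) → (68.33,126.35) → (58.42,132.97) → (46.74,135.29) → (35.06,132.97) → (25.15,126.35) → (18.53,116.44) → (16.21,104.76) → (18.53,93.08) → (25.15,83.17) → (35.06,76.55) → (46.74,74.23) → (58.42,76.55) → (68.33,83.17) → (74.95,93.08) → (77.27,104.76). Closed: final G1 returns to the first vertex.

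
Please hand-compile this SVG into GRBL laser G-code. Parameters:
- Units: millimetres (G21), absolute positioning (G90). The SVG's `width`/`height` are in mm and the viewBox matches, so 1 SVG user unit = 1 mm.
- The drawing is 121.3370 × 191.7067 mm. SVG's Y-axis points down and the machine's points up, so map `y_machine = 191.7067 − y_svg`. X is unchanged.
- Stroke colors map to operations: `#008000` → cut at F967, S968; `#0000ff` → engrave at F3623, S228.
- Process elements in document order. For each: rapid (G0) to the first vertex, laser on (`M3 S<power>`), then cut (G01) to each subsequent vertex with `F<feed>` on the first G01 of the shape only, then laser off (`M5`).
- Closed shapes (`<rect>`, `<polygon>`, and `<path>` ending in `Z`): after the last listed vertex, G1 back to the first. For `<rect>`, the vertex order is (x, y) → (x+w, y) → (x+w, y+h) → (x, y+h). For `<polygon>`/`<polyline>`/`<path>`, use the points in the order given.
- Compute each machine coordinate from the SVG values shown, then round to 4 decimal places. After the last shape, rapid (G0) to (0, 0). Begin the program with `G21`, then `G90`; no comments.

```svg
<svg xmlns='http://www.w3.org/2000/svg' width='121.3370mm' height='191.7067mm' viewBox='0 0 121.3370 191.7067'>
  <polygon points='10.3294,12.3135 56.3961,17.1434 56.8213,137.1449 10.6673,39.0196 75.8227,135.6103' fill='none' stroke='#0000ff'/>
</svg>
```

G21
G90
G0 X10.3294 Y179.3932
M3 S228
G01 X56.3961 Y174.5633 F3623
G01 X56.8213 Y54.5618
G01 X10.6673 Y152.6871
G01 X75.8227 Y56.0964
G01 X10.3294 Y179.3932
M5
G0 X0.0000 Y0.0000

1 u = 1 mm; y_m = 191.7067 − y.

[1] `<polygon>` closed polygon, #0000ff→engrave S228 F3623: (10.3294,179.3932) → (56.3961,174.5633) → (56.8213,54.5618) → (10.6673,152.6871) → (75.8227,56.0964) → (10.3294,179.3932) (closed)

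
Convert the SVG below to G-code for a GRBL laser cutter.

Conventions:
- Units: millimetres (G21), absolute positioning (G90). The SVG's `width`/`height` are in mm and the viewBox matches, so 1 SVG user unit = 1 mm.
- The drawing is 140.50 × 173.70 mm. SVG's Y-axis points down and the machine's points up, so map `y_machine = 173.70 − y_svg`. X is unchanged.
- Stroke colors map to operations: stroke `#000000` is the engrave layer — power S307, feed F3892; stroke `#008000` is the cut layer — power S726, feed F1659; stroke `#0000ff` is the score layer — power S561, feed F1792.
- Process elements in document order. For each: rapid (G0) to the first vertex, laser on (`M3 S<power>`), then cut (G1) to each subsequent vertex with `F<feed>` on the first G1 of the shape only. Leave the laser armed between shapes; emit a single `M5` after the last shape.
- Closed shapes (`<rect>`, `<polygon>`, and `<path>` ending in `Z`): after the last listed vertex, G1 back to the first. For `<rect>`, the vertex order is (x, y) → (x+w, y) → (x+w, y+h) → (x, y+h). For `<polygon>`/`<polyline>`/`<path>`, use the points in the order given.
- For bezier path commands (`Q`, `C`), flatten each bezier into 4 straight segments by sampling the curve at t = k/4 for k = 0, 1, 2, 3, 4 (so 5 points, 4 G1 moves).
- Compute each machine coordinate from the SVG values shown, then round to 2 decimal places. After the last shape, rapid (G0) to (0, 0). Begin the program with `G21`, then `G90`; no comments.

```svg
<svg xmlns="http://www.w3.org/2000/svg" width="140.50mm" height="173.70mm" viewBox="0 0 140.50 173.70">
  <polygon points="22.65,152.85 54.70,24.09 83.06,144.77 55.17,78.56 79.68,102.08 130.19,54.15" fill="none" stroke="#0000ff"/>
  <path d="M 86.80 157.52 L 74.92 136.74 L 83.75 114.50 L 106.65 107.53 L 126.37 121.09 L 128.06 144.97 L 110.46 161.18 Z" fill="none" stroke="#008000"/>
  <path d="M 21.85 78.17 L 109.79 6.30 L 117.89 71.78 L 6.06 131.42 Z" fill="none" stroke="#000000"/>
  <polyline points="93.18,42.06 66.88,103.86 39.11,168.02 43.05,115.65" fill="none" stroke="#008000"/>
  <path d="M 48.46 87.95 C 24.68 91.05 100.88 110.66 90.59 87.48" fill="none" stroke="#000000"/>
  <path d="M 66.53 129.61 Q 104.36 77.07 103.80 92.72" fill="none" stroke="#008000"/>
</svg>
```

G21
G90
G0 X22.65 Y20.85
M3 S561
G1 X54.70 Y149.61 F1792
G1 X83.06 Y28.93
G1 X55.17 Y95.14
G1 X79.68 Y71.62
G1 X130.19 Y119.55
G1 X22.65 Y20.85
G0 X86.80 Y16.18
M3 S726
G1 X74.92 Y36.96 F1659
G1 X83.75 Y59.20
G1 X106.65 Y66.17
G1 X126.37 Y52.61
G1 X128.06 Y28.73
G1 X110.46 Y12.52
G1 X86.80 Y16.18
G0 X21.85 Y95.53
M3 S307
G1 X109.79 Y167.40 F3892
G1 X117.89 Y101.92
G1 X6.06 Y42.28
G1 X21.85 Y95.53
G0 X93.18 Y131.64
M3 S726
G1 X66.88 Y69.84 F1659
G1 X39.11 Y5.68
G1 X43.05 Y58.05
G0 X48.46 Y85.75
M3 S307
G1 X46.46 Y81.26 F3892
G1 X64.47 Y76.13
G1 X85.00 Y75.93
G1 X90.59 Y86.22
G0 X66.53 Y44.09
M3 S726
G1 X83.05 Y66.10 F1659
G1 X94.76 Y79.58
G1 X101.68 Y84.54
G1 X103.80 Y80.98
M5
G0 X0.00 Y0.00

viewBox `0 0 140.50 173.70` with mm width/height → 1 unit = 1 mm. Flip: y_m = 173.70 − y_svg.

**Shape 1** — `<polygon>` closed polygon, stroke `#0000ff` → score (S561, F1792). Machine vertices: (22.65,20.85) → (54.70,149.61) → (83.06,28.93) → (55.17,95.14) → (79.68,71.62) → (130.19,119.55) → (22.65,20.85). Closed: final G1 returns to the first vertex.

**Shape 2** — `<path>` regular polygon, stroke `#008000` → cut (S726, F1659). Machine vertices: (86.80,16.18) → (74.92,36.96) → (83.75,59.20) → (106.65,66.17) → (126.37,52.61) → (128.06,28.73) → (110.46,12.52) → (86.80,16.18). Closed: final G1 returns to the first vertex.

**Shape 3** — `<path>` closed polygon, stroke `#000000` → engrave (S307, F3892). Machine vertices: (21.85,95.53) → (109.79,167.40) → (117.89,101.92) → (6.06,42.28) → (21.85,95.53). Closed: final G1 returns to the first vertex.

**Shape 4** — `<polyline>` open polyline, stroke `#008000` → cut (S726, F1659). Machine vertices: (93.18,131.64) → (66.88,69.84) → (39.11,5.68) → (43.05,58.05). Open path.

**Shape 5** — `<path>` cubic bezier, stroke `#000000` → engrave (S307, F3892). Control points (SVG): P0=(48.46,87.95), P1=(24.68,91.05), P2=(100.88,110.66), P3=(90.59,87.48); sampled at t=k/4. Machine vertices: (48.46,85.75) → (46.46,81.26) → (64.47,76.13) → (85.00,75.93) → (90.59,86.22). Open path.

**Shape 6** — `<path>` quadratic bezier, stroke `#008000` → cut (S726, F1659). Control points (SVG): P0=(66.53,129.61), P1=(104.36,77.07), P2=(103.80,92.72); sampled at t=k/4. Machine vertices: (66.53,44.09) → (83.05,66.10) → (94.76,79.58) → (101.68,84.54) → (103.80,80.98). Open path.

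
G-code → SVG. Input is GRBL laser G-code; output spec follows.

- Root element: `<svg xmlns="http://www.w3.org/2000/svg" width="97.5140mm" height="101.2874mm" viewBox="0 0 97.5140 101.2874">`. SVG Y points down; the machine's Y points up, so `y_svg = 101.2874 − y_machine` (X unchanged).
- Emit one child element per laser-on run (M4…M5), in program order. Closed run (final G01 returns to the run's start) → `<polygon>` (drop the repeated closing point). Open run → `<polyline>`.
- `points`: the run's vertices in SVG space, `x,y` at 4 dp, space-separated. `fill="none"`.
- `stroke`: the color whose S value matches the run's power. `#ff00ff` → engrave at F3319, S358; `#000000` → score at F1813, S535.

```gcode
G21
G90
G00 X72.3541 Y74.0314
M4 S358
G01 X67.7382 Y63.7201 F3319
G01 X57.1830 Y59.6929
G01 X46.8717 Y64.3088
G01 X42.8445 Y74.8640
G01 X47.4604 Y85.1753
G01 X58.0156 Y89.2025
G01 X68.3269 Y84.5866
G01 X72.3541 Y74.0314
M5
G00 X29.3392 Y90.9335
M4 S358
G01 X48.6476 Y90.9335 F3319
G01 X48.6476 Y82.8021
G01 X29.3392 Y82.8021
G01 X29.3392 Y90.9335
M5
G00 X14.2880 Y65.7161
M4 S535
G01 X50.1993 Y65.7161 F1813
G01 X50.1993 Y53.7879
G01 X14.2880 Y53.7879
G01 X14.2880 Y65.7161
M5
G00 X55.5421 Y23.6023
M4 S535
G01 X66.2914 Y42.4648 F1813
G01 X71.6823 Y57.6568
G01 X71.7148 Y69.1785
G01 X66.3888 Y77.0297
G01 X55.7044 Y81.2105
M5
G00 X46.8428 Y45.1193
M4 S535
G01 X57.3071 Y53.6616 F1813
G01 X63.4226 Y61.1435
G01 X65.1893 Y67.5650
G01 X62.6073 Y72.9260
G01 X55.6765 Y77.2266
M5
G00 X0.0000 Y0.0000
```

<svg xmlns="http://www.w3.org/2000/svg" width="97.5140mm" height="101.2874mm" viewBox="0 0 97.5140 101.2874">
  <polygon points="72.3541,27.2560 67.7382,37.5673 57.1830,41.5945 46.8717,36.9786 42.8445,26.4234 47.4604,16.1121 58.0156,12.0849 68.3269,16.7008" fill="none" stroke="#ff00ff"/>
  <polygon points="29.3392,10.3539 48.6476,10.3539 48.6476,18.4853 29.3392,18.4853" fill="none" stroke="#ff00ff"/>
  <polygon points="14.2880,35.5713 50.1993,35.5713 50.1993,47.4995 14.2880,47.4995" fill="none" stroke="#000000"/>
  <polyline points="55.5421,77.6851 66.2914,58.8226 71.6823,43.6306 71.7148,32.1089 66.3888,24.2577 55.7044,20.0769" fill="none" stroke="#000000"/>
  <polyline points="46.8428,56.1681 57.3071,47.6258 63.4226,40.1439 65.1893,33.7224 62.6073,28.3614 55.6765,24.0608" fill="none" stroke="#000000"/>
</svg>

y_svg = 101.2874 − y_m.

[1] S358→`#ff00ff` (engrave); closed run; points: 72.3541,27.2560 67.7382,37.5673 57.1830,41.5945 46.8717,36.9786 42.8445,26.4234 47.4604,16.1121 58.0156,12.0849 68.3269,16.7008

[2] S358→`#ff00ff` (engrave); closed run; points: 29.3392,10.3539 48.6476,10.3539 48.6476,18.4853 29.3392,18.4853

[3] S535→`#000000` (score); closed run; points: 14.2880,35.5713 50.1993,35.5713 50.1993,47.4995 14.2880,47.4995

[4] S535→`#000000` (score); open run; points: 55.5421,77.6851 66.2914,58.8226 71.6823,43.6306 71.7148,32.1089 66.3888,24.2577 55.7044,20.0769

[5] S535→`#000000` (score); open run; points: 46.8428,56.1681 57.3071,47.6258 63.4226,40.1439 65.1893,33.7224 62.6073,28.3614 55.6765,24.0608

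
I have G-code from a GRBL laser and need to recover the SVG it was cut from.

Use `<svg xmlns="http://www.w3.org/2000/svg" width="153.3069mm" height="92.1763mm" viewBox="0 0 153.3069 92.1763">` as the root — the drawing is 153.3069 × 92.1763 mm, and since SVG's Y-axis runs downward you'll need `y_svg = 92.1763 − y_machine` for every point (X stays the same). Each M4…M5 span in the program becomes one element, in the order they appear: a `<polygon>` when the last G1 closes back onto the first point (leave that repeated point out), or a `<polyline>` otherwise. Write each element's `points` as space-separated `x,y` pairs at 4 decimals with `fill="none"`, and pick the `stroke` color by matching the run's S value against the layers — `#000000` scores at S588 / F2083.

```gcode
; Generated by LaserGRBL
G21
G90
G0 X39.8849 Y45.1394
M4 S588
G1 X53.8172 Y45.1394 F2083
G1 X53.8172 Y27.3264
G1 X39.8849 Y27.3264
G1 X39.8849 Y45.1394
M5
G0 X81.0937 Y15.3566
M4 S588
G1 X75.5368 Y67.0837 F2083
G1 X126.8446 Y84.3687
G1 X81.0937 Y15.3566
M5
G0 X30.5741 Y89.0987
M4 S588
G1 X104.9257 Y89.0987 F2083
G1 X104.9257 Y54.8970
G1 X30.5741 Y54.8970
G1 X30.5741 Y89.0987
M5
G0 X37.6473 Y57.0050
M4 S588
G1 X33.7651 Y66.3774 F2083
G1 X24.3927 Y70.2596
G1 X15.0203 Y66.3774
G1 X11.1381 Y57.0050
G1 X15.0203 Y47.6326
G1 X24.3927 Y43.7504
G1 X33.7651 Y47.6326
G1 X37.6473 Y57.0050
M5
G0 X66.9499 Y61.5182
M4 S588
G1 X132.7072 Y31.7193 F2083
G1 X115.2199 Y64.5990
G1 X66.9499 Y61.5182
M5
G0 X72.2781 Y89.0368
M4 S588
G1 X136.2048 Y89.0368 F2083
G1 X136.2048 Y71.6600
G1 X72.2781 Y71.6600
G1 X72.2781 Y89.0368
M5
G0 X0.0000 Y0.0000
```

<svg xmlns="http://www.w3.org/2000/svg" width="153.3069mm" height="92.1763mm" viewBox="0 0 153.3069 92.1763">
  <polygon points="39.8849,47.0369 53.8172,47.0369 53.8172,64.8499 39.8849,64.8499" fill="none" stroke="#000000"/>
  <polygon points="81.0937,76.8197 75.5368,25.0926 126.8446,7.8076" fill="none" stroke="#000000"/>
  <polygon points="30.5741,3.0776 104.9257,3.0776 104.9257,37.2793 30.5741,37.2793" fill="none" stroke="#000000"/>
  <polygon points="37.6473,35.1713 33.7651,25.7989 24.3927,21.9167 15.0203,25.7989 11.1381,35.1713 15.0203,44.5437 24.3927,48.4259 33.7651,44.5437" fill="none" stroke="#000000"/>
  <polygon points="66.9499,30.6581 132.7072,60.4570 115.2199,27.5773" fill="none" stroke="#000000"/>
  <polygon points="72.2781,3.1395 136.2048,3.1395 136.2048,20.5163 72.2781,20.5163" fill="none" stroke="#000000"/>
</svg>

Machine Y-up, SVG Y-down with viewBox height 92.1763, so y_svg = 92.1763 − y_machine; X carries over. Every run uses S588, so all elements get stroke `#000000` (score).

Run 1: The run returns to its start, so emit a `<polygon>` with points (Y-flipped): 39.8849,47.0369 53.8172,47.0369 53.8172,64.8499 39.8849,64.8499.

Run 2: The run returns to its start, so emit a `<polygon>` with points (Y-flipped): 81.0937,76.8197 75.5368,25.0926 126.8446,7.8076.

Run 3: The run returns to its start, so emit a `<polygon>` with points (Y-flipped): 30.5741,3.0776 104.9257,3.0776 104.9257,37.2793 30.5741,37.2793.

Run 4: The run returns to its start, so emit a `<polygon>` with points (Y-flipped): 37.6473,35.1713 33.7651,25.7989 24.3927,21.9167 15.0203,25.7989 11.1381,35.1713 15.0203,44.5437 24.3927,48.4259 33.7651,44.5437.

Run 5: The run returns to its start, so emit a `<polygon>` with points (Y-flipped): 66.9499,30.6581 132.7072,60.4570 115.2199,27.5773.

Run 6: The run returns to its start, so emit a `<polygon>` with points (Y-flipped): 72.2781,3.1395 136.2048,3.1395 136.2048,20.5163 72.2781,20.5163.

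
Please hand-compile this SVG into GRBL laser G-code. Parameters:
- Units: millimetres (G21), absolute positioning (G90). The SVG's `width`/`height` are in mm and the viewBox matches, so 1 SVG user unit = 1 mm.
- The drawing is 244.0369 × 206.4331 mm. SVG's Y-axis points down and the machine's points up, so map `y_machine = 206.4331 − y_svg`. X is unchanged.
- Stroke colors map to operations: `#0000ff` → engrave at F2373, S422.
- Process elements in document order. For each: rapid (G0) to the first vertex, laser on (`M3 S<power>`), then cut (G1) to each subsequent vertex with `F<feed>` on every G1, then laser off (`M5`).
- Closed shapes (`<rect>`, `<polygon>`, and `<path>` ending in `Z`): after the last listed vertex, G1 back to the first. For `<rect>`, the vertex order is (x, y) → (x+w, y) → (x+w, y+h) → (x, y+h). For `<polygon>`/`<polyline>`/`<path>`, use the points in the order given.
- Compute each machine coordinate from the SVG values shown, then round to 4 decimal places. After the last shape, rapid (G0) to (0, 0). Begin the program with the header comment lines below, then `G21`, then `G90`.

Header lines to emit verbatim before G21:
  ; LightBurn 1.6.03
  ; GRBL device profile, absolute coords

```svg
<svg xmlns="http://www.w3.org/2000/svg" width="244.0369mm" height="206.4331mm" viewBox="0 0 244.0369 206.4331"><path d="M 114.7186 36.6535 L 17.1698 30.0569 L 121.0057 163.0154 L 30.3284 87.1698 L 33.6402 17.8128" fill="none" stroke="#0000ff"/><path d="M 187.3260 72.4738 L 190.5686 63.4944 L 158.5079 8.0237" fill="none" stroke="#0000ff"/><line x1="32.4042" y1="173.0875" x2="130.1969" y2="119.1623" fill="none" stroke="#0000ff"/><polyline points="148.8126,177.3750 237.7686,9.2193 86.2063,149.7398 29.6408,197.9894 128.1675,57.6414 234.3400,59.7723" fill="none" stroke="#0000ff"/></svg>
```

; LightBurn 1.6.03
; GRBL device profile, absolute coords
G21
G90
G0 X114.7186 Y169.7796
M3 S422
G1 X17.1698 Y176.3762 F2373
G1 X121.0057 Y43.4177 F2373
G1 X30.3284 Y119.2633 F2373
G1 X33.6402 Y188.6203 F2373
M5
G0 X187.3260 Y133.9593
M3 S422
G1 X190.5686 Y142.9387 F2373
G1 X158.5079 Y198.4094 F2373
M5
G0 X32.4042 Y33.3456
M3 S422
G1 X130.1969 Y87.2708 F2373
M5
G0 X148.8126 Y29.0581
M3 S422
G1 X237.7686 Y197.2138 F2373
G1 X86.2063 Y56.6933 F2373
G1 X29.6408 Y8.4437 F2373
G1 X128.1675 Y148.7917 F2373
G1 X234.3400 Y146.6608 F2373
M5
G0 X0.0000 Y0.0000

1 u = 1 mm; y_m = 206.4331 − y.

[1] `<path>` open polyline, #0000ff→engrave S422 F2373: (114.7186,169.7796) → (17.1698,176.3762) → (121.0057,43.4177) → (30.3284,119.2633) → (33.6402,188.6203)

[2] `<path>` open polyline, #0000ff→engrave S422 F2373: (187.3260,133.9593) → (190.5686,142.9387) → (158.5079,198.4094)

[3] `<line>` line segment, #0000ff→engrave S422 F2373: (32.4042,33.3456) → (130.1969,87.2708)

[4] `<polyline>` open polyline, #0000ff→engrave S422 F2373: (148.8126,29.0581) → (237.7686,197.2138) → (86.2063,56.6933) → (29.6408,8.4437) → (128.1675,148.7917) → (234.3400,146.6608)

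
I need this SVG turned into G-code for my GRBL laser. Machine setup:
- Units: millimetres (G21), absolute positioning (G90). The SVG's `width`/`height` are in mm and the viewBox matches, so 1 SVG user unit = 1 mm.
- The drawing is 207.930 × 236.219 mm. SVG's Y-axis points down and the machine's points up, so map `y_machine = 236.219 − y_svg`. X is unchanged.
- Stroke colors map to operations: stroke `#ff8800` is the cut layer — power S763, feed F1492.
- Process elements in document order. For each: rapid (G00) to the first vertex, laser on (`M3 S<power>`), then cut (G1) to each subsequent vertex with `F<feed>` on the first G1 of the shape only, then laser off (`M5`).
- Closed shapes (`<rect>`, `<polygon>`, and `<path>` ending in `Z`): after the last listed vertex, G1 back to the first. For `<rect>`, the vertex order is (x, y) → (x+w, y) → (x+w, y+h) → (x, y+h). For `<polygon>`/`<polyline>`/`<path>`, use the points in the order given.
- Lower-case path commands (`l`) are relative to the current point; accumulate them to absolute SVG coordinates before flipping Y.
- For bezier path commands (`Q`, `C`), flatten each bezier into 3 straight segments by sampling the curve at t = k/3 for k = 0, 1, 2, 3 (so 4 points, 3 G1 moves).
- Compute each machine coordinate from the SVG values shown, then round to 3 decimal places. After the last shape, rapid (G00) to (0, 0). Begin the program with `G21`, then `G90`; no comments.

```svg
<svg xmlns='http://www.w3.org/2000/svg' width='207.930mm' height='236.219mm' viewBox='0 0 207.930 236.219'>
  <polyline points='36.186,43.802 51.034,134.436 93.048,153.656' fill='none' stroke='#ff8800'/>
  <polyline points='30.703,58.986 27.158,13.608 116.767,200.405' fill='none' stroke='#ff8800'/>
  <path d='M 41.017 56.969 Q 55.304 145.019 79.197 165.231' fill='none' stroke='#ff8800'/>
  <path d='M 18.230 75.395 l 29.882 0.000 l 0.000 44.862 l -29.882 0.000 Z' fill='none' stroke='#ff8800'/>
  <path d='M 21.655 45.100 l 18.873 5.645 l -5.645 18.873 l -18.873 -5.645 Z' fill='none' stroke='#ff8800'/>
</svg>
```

G21
G90
G00 X36.186 Y192.417
M3 S763
G1 X51.034 Y101.783 F1492
G1 X93.048 Y82.563
M5
G00 X30.703 Y177.233
M3 S763
G1 X27.158 Y222.611 F1492
G1 X116.767 Y35.814
M5
G00 X41.017 Y179.250
M3 S763
G1 X51.609 Y128.088 F1492
G1 X64.336 Y92.000
G1 X79.197 Y70.988
M5
G00 X18.230 Y160.824
M3 S763
G1 X48.112 Y160.824 F1492
G1 X48.112 Y115.962
G1 X18.230 Y115.962
G1 X18.230 Y160.824
M5
G00 X21.655 Y191.119
M3 S763
G1 X40.528 Y185.474 F1492
G1 X34.883 Y166.601
G1 X16.010 Y172.246
G1 X21.655 Y191.119
M5
G00 X0.000 Y0.000

Since the viewBox matches the mm dimensions, user units are millimetres directly. The only transform is the Y-flip y_m = 236.219 − y_svg.

Shape 1 is a open polyline drawn with `<polyline>`. Its stroke #ff8800 means cut at S763, F1492. After flipping Y the toolpath is (36.186,192.417) → (51.034,101.783) → (93.048,82.563).

Shape 2 is a open polyline drawn with `<polyline>`. Its stroke #ff8800 means cut at S763, F1492. After flipping Y the toolpath is (30.703,177.233) → (27.158,222.611) → (116.767,35.814).

Shape 3 is a quadratic bezier drawn with `<path>`. Its stroke #ff8800 means cut at S763, F1492. After flipping Y the toolpath is (41.017,179.250) → (51.609,128.088) → (64.336,92.000) → (79.197,70.988).

Shape 4 is a rectangle drawn with `<path>`. Its stroke #ff8800 means cut at S763, F1492. After flipping Y the toolpath is (18.230,160.824) → (48.112,160.824) → (48.112,115.962) → (18.230,115.962) → (18.230,160.824), returning to the start.

Shape 5 is a regular polygon drawn with `<path>`. Its stroke #ff8800 means cut at S763, F1492. After flipping Y the toolpath is (21.655,191.119) → (40.528,185.474) → (34.883,166.601) → (16.010,172.246) → (21.655,191.119), returning to the start.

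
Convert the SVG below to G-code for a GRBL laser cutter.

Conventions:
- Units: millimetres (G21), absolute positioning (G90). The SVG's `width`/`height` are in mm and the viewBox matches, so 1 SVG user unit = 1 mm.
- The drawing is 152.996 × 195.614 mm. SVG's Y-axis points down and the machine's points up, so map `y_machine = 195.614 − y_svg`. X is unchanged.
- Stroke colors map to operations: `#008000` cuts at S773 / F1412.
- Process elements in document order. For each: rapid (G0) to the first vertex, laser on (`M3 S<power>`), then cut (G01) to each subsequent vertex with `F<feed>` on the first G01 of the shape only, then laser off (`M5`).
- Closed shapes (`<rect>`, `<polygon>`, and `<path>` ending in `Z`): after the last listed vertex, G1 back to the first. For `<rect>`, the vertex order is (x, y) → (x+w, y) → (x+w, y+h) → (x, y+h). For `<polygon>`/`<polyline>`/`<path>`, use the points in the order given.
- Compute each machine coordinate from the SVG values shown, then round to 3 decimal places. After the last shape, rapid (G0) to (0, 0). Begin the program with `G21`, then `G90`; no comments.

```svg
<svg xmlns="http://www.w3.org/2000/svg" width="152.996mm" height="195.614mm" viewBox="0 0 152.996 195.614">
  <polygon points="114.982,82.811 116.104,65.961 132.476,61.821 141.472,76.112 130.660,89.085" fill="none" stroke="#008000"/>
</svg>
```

1 u = 1 mm; y_m = 195.614 − y.

[1] `<polygon>` regular polygon, #008000→cut S773 F1412: (114.982,112.803) → (116.104,129.653) → (132.476,133.793) → (141.472,119.502) → (130.660,106.529) → (114.982,112.803) (closed)

G21
G90
G0 X114.982 Y112.803
M3 S773
G01 X116.104 Y129.653 F1412
G01 X132.476 Y133.793
G01 X141.472 Y119.502
G01 X130.660 Y106.529
G01 X114.982 Y112.803
M5
G0 X0.000 Y0.000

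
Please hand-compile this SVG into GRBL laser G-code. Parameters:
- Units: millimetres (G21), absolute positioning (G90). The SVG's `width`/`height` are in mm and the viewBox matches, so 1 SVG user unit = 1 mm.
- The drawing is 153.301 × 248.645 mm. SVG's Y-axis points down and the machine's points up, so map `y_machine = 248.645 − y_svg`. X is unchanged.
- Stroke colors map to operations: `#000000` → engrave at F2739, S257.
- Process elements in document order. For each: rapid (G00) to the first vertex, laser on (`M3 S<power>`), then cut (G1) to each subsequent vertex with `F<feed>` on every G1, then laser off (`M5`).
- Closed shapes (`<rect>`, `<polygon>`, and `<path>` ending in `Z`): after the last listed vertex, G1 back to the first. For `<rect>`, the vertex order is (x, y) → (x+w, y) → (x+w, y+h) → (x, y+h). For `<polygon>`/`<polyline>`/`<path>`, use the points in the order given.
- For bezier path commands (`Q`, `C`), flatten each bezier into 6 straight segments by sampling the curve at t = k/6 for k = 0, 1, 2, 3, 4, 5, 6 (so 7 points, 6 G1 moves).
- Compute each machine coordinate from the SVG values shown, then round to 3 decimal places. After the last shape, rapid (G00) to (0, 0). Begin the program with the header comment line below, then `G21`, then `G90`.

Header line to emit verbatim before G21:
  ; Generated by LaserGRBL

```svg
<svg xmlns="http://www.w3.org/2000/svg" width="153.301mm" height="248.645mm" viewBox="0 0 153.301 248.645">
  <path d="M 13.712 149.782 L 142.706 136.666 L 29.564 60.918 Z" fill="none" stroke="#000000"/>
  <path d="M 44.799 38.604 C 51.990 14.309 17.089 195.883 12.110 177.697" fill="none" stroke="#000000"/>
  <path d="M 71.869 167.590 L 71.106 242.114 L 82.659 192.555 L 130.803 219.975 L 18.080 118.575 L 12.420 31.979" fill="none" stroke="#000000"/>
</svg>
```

viewBox `0 0 153.301 248.645` with mm width/height → 1 unit = 1 mm. Flip: y_m = 248.645 − y_svg.

**Shape 1** — `<path>` closed polygon, stroke `#000000` → engrave (S257, F2739). Machine vertices: (13.712,98.863) → (142.706,111.979) → (29.564,187.727) → (13.712,98.863). Closed: final G1 returns to the first vertex.

**Shape 2** — `<path>` cubic bezier, stroke `#000000` → engrave (S257, F2739). Control points (SVG): P0=(44.799,38.604), P1=(51.990,14.309), P2=(17.089,195.883), P3=(12.110,177.697); sampled at t=k/6. Machine vertices: (44.799,210.041) → (45.220,206.911) → (40.627,180.736) → (33.018,142.785) → (24.396,104.325) → (16.760,76.624) → (12.110,70.948). Open path.

**Shape 3** — `<path>` open polyline, stroke `#000000` → engrave (S257, F2739). Machine vertices: (71.869,81.055) → (71.106,6.531) → (82.659,56.090) → (130.803,28.670) → (18.080,130.070) → (12.420,216.666). Open path.

; Generated by LaserGRBL
G21
G90
G00 X13.712 Y98.863
M3 S257
G1 X142.706 Y111.979 F2739
G1 X29.564 Y187.727 F2739
G1 X13.712 Y98.863 F2739
M5
G00 X44.799 Y210.041
M3 S257
G1 X45.220 Y206.911 F2739
G1 X40.627 Y180.736 F2739
G1 X33.018 Y142.785 F2739
G1 X24.396 Y104.325 F2739
G1 X16.760 Y76.624 F2739
G1 X12.110 Y70.948 F2739
M5
G00 X71.869 Y81.055
M3 S257
G1 X71.106 Y6.531 F2739
G1 X82.659 Y56.090 F2739
G1 X130.803 Y28.670 F2739
G1 X18.080 Y130.070 F2739
G1 X12.420 Y216.666 F2739
M5
G00 X0.000 Y0.000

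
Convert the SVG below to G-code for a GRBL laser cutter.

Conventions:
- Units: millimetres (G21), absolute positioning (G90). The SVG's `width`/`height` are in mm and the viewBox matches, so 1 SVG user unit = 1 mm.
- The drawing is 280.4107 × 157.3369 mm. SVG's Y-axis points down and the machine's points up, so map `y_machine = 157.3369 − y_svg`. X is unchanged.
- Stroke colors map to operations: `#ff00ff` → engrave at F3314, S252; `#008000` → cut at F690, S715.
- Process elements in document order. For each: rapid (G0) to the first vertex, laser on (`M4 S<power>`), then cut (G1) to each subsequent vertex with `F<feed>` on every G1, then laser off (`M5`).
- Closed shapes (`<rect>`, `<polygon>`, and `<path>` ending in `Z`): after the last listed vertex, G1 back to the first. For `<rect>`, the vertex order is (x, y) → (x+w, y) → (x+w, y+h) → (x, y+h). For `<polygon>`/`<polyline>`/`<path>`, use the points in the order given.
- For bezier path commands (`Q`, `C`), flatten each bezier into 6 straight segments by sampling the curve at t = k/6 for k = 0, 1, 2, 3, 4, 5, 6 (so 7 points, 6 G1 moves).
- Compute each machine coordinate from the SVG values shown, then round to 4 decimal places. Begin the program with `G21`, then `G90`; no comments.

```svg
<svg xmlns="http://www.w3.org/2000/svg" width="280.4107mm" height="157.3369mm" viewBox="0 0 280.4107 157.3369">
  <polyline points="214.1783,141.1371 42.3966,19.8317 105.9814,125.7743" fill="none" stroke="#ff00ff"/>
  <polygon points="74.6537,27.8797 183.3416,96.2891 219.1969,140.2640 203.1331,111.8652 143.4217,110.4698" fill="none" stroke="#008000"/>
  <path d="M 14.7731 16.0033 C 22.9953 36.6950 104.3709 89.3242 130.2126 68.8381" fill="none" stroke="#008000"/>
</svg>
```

viewBox `0 0 280.4107 157.3369` with mm width/height → 1 unit = 1 mm. Flip: y_m = 157.3369 − y_svg.

**Shape 1** — `<polyline>` open polyline, stroke `#ff00ff` → engrave (S252, F3314). Machine vertices: (214.1783,16.1998) → (42.3966,137.5052) → (105.9814,31.5626). Open path.

**Shape 2** — `<polygon>` closed polygon, stroke `#008000` → cut (S715, F690). Machine vertices: (74.6537,129.4572) → (183.3416,61.0478) → (219.1969,17.0729) → (203.1331,45.4717) → (143.4217,46.8671) → (74.6537,129.4572). Closed: final G1 returns to the first vertex.

**Shape 3** — `<path>` cubic bezier, stroke `#008000` → cut (S715, F690). Control points (SVG): P0=(14.7731,16.0033), P1=(22.9953,36.6950), P2=(104.3709,89.3242), P3=(130.2126,68.8381); sampled at t=k/6. Machine vertices: (14.7731,141.3336) → (24.3845,128.8126) → (42.6136,113.8869) → (65.8855,99.4745) → (90.6258,88.4936) → (113.2597,83.8623) → (130.2126,88.4988). Open path.

G21
G90
G0 X214.1783 Y16.1998
M4 S252
G1 X42.3966 Y137.5052 F3314
G1 X105.9814 Y31.5626 F3314
M5
G0 X74.6537 Y129.4572
M4 S715
G1 X183.3416 Y61.0478 F690
G1 X219.1969 Y17.0729 F690
G1 X203.1331 Y45.4717 F690
G1 X143.4217 Y46.8671 F690
G1 X74.6537 Y129.4572 F690
M5
G0 X14.7731 Y141.3336
M4 S715
G1 X24.3845 Y128.8126 F690
G1 X42.6136 Y113.8869 F690
G1 X65.8855 Y99.4745 F690
G1 X90.6258 Y88.4936 F690
G1 X113.2597 Y83.8623 F690
G1 X130.2126 Y88.4988 F690
M5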